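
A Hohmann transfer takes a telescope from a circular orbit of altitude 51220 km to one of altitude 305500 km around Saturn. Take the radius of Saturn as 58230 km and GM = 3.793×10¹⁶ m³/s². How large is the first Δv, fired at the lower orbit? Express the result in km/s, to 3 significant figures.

r₁ = 58230 + 51220 = 109450 km = 1.0945×10⁸ m.
r₂ = 58230 + 305500 = 363730 km = 3.6373×10⁸ m.
Transfer ellipse a_t = (r₁ + r₂)/2 = 2.366×10⁸ m.
At r₁: circular v_c1 = √(μ/r₁) = 18620 m/s; transfer-perikrone v_p = √[μ(2/r₁ − 1/a_t)] = 23080 m/s.
Δv₁ = v_p − v_c1 = 4466 m/s.
= 4.466 km/s.

Δv ≈ 4.47 km/s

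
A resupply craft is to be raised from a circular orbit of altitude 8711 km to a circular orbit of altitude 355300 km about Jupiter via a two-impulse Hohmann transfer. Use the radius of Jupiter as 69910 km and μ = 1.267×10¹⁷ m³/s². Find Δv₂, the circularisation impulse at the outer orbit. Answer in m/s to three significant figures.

Δv ≈ 7620 m/s

r₁ = 69910 + 8711 = 78621 km = 7.8621×10⁷ m.
r₂ = 69910 + 355300 = 425210 km = 4.2521×10⁸ m.
Transfer ellipse a_t = (r₁ + r₂)/2 = 2.519×10⁸ m.
At r₁: circular v_c1 = √(μ/r₁) = 40140 m/s; transfer-perijove v_p = √[μ(2/r₁ − 1/a_t)] = 52150 m/s.
At r₂: circular v_c2 = √(μ/r₂) = 17260 m/s; transfer-apojove v_a = √[μ(2/r₂ − 1/a_t)] = 9643 m/s.
Δv₂ = v_c2 − v_a = 7618 m/s.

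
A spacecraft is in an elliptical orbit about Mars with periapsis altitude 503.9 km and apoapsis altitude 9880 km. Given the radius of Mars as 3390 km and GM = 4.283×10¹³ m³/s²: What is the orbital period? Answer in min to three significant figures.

r_p = 3390 + 503.9 = 3893.9 km = 3.8939×10⁶ m.
r_a = 3390 + 9880 = 13270 km = 1.3270×10⁷ m.
Semi-major axis a = (r_p + r_a)/2 = (3893.9 + 13270)/2 = 8582.0 km = 8.582×10⁶ m.
By Kepler's third law T = 2π√(a³/μ) = 2π × 3.842×10³ = 2.414×10⁴ s.
= 402.3 min.

T ≈ 402 min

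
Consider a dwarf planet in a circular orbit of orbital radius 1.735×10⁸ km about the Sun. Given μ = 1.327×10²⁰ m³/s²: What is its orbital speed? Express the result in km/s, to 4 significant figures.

v ≈ 27.66 km/s

r = 1.735×10⁸ km = 1.735×10¹¹ m.
For a circular orbit v = √(μ/r) = √(1.327×10²⁰ / 1.735×10¹¹) = √(7.648×10⁸) = 27660 m/s.
That is 27.66 km/s.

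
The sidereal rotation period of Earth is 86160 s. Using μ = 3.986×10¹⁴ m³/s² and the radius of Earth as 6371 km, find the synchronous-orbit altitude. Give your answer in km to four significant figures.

A synchronous orbit has period T, so by Kepler's third law a = (μT²/4π²)^(1/3).
μT²/4π² = 3.986×10¹⁴ × (8.616×10⁴)² / 39.48 = 7.495×10²² m³.
a = 4.216×10⁷ m = 42163 km.
Altitude h = a − R = 42163 − 6371 = 35792 km.

h_sync ≈ 35790 km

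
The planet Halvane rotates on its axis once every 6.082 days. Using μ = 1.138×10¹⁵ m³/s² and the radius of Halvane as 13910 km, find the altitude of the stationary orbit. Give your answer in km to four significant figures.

h_sync ≈ 1.858×10⁵ km

T = 6.082 days = 5.255×10⁵ s.
A synchronous orbit has period T, so by Kepler's third law a = (μT²/4π²)^(1/3).
μT²/4π² = 1.138×10¹⁵ × (5.255×10⁵)² / 39.48 = 7.960×10²⁴ m³.
a = 1.997×10⁸ m = 1.9966×10⁵ km.
Altitude h = a − R = 1.9966×10⁵ − 13910 = 1.8575×10⁵ km.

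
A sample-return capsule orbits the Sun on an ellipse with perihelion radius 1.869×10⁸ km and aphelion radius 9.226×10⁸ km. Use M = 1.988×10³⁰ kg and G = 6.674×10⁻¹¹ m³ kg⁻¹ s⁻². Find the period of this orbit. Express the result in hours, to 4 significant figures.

T ≈ 62610 hours

μ = GM = 6.674×10⁻¹¹ × 1.988×10³⁰ = 1.327×10²⁰ m³/s².
Semi-major axis a = (r_p + r_a)/2 = (1.8690×10⁸ + 9.2260×10⁸)/2 = 5.5475×10⁸ km = 5.548×10¹¹ m.
By Kepler's third law T = 2π√(a³/μ) = 2π × 3.587×10⁷ = 2.254×10⁸ s.
= 62610 hours.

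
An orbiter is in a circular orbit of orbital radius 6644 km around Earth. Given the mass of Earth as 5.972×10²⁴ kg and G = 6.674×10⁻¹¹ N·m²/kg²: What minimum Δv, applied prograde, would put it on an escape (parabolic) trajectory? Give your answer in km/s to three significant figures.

Δv ≈ 3.21 km/s

μ = GM = 6.674×10⁻¹¹ × 5.972×10²⁴ = 3.986×10¹⁴ m³/s².
r = 6644 km = 6.644×10⁶ m.
Circular speed v_c = √(μ/r) = 7745 m/s.
Escape speed v_esc = √(2μ/r) = √2 × v_c = 10950 m/s.
Δv = v_esc − v_c = 3208 m/s = 3.208 km/s.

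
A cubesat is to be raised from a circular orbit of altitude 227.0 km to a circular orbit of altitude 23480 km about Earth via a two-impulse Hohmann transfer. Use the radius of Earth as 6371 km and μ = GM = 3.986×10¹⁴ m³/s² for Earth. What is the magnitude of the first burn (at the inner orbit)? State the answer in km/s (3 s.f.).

r₁ = 6371 + 227.0 = 6598.0 km = 6.5980×10⁶ m.
r₂ = 6371 + 23480 = 29851 km = 2.9851×10⁷ m.
Transfer ellipse a_t = (r₁ + r₂)/2 = 1.822×10⁷ m.
At r₁: circular v_c1 = √(μ/r₁) = 7773 m/s; transfer-perigee v_p = √[μ(2/r₁ − 1/a_t)] = 9948 m/s.
Δv₁ = v_p − v_c1 = 2175 m/s.
= 2.175 km/s.

Δv ≈ 2.17 km/s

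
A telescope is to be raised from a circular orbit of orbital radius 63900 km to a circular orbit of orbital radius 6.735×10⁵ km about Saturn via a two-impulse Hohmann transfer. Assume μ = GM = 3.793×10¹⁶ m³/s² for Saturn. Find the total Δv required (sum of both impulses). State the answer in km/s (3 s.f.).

Δv_total ≈ 12.9 km/s

r₁ = 63900 km = 6.390×10⁷ m.
r₂ = 6.735×10⁵ km = 6.735×10⁸ m.
Transfer ellipse a_t = (r₁ + r₂)/2 = 3.687×10⁸ m.
At r₁: circular v_c1 = √(μ/r₁) = 24360 m/s; transfer-perikrone v_p = √[μ(2/r₁ − 1/a_t)] = 32930 m/s.
Δv₁ = v_p − v_c1 = 8565 m/s.
At r₂: circular v_c2 = √(μ/r₂) = 7505 m/s; transfer-apokrone v_a = √[μ(2/r₂ − 1/a_t)] = 3124 m/s.
Δv₂ = v_c2 − v_a = 4380 m/s.
Total Δv = Δv₁ + Δv₂ = 12950 m/s = 12.95 km/s.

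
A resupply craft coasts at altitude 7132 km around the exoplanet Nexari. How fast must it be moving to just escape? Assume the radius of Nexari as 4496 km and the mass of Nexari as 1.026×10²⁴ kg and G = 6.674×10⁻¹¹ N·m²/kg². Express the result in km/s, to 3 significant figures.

μ = GM = 6.674×10⁻¹¹ × 1.026×10²⁴ = 6.848×10¹³ m³/s².
r = 4496 + 7132 = 11628 km = 1.1628×10⁷ m.
Escape speed v_esc = √(2μ/r) = √(2 × 6.848×10¹³ / 1.163×10⁷) = √(1.178×10⁷) = 3432 m/s.
= 3.432 km/s.

v_esc ≈ 3.43 km/s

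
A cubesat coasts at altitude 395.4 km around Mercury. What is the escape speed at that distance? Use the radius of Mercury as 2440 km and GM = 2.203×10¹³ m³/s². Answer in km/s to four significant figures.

r = 2440 + 395.4 = 2835.4 km = 2.8354×10⁶ m.
Escape speed v_esc = √(2μ/r) = √(2 × 2.203×10¹³ / 2.835×10⁶) = √(1.554×10⁷) = 3942 m/s.
= 3.942 km/s.

v_esc ≈ 3.942 km/s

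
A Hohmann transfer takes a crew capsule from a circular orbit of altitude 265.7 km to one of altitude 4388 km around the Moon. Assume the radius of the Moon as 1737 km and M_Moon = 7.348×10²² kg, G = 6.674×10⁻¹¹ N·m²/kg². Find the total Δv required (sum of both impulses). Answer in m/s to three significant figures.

Δv_total ≈ 623 m/s

μ = GM = 6.674×10⁻¹¹ × 7.348×10²² = 4.904×10¹² m³/s².
r₁ = 1737 + 265.7 = 2002.7 km = 2.0027×10⁶ m.
r₂ = 1737 + 4388 = 6125.0 km = 6.1250×10⁶ m.
Transfer ellipse a_t = (r₁ + r₂)/2 = 4.064×10⁶ m.
At r₁: circular v_c1 = √(μ/r₁) = 1565 m/s; transfer-perilune v_p = √[μ(2/r₁ − 1/a_t)] = 1921 m/s.
Δv₁ = v_p − v_c1 = 356.3 m/s.
At r₂: circular v_c2 = √(μ/r₂) = 894.8 m/s; transfer-apolune v_a = √[μ(2/r₂ − 1/a_t)] = 628.2 m/s.
Δv₂ = v_c2 − v_a = 266.6 m/s.
Total Δv = Δv₁ + Δv₂ = 622.9 m/s.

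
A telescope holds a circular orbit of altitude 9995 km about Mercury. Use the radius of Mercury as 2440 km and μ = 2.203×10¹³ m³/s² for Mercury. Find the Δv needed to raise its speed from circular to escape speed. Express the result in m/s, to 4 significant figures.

Δv ≈ 551.3 m/s

r = 2440 + 9995 = 12435 km = 1.2435×10⁷ m.
Circular speed v_c = √(μ/r) = 1331 m/s.
Escape speed v_esc = √(2μ/r) = √2 × v_c = 1882 m/s.
Δv = v_esc − v_c = 551.3 m/s.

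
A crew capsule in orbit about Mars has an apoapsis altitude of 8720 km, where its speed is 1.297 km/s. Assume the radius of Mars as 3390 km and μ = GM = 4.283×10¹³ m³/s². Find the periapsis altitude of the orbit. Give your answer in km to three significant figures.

periapsis altitude ≈ 389 km

r_a = 3390 + 8720 = 12110 km = 1.211×10⁷ m.
Specific energy ε = v²/2 − μ/r = -2.696×10⁶ J/kg, so a = −μ/(2ε) = 7.944×10⁶ m.
The apsides satisfy r_p + r_a = 2a, so the periapsis radius is 2a − r_a = 3.779×10⁶ m = 3778.6 km.
Periapsis altitude = 3778.6 − 3390 = 388.61 km.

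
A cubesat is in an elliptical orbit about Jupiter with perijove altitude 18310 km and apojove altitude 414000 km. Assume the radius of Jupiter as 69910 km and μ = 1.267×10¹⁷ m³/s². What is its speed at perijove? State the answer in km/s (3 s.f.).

r_p = 69910 + 18310 = 88220 km = 8.8220×10⁷ m.
r_a = 69910 + 414000 = 483910 km = 4.8391×10⁸ m.
Semi-major axis a = (r_p + r_a)/2 = 2.8606×10⁵ km = 2.861×10⁸ m.
Vis-viva: v² = μ(2/r − 1/a) = 1.267×10¹⁷ × (2.267×10⁻⁸ − 3.496×10⁻⁹) = 2.429×10⁹ m²/s².
v = 49290 m/s = 49.29 km/s.

v ≈ 49.3 km/s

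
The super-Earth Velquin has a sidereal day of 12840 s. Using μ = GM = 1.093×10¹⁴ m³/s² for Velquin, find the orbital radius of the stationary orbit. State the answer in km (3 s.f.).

A synchronous orbit has period T, so by Kepler's third law a = (μT²/4π²)^(1/3).
μT²/4π² = 1.093×10¹⁴ × (1.284×10⁴)² / 39.48 = 4.564×10²⁰ m³.
a = 7.700×10⁶ m = 7699.5 km.

r_sync ≈ 7700 km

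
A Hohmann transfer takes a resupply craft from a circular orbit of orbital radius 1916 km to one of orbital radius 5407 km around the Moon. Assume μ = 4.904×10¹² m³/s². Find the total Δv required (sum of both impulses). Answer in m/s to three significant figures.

Δv_total ≈ 608 m/s

r₁ = 1916 km = 1.916×10⁶ m.
r₂ = 5407 km = 5.407×10⁶ m.
Transfer ellipse a_t = (r₁ + r₂)/2 = 3.662×10⁶ m.
At r₁: circular v_c1 = √(μ/r₁) = 1600 m/s; transfer-perilune v_p = √[μ(2/r₁ − 1/a_t)] = 1944 m/s.
Δv₁ = v_p − v_c1 = 344.3 m/s.
At r₂: circular v_c2 = √(μ/r₂) = 952.4 m/s; transfer-apolune v_a = √[μ(2/r₂ − 1/a_t)] = 688.9 m/s.
Δv₂ = v_c2 − v_a = 263.4 m/s.
Total Δv = Δv₁ + Δv₂ = 607.7 m/s.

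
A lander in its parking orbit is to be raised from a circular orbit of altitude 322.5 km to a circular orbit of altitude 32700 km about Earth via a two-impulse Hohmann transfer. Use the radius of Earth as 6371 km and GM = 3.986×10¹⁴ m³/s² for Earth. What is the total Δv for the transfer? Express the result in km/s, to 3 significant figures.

r₁ = 6371 + 322.5 = 6693.5 km = 6.6935×10⁶ m.
r₂ = 6371 + 32700 = 39071 km = 3.9071×10⁷ m.
Transfer ellipse a_t = (r₁ + r₂)/2 = 2.288×10⁷ m.
At r₁: circular v_c1 = √(μ/r₁) = 7717 m/s; transfer-perigee v_p = √[μ(2/r₁ − 1/a_t)] = 10080 m/s.
Δv₁ = v_p − v_c1 = 2367 m/s.
At r₂: circular v_c2 = √(μ/r₂) = 3194 m/s; transfer-apogee v_a = √[μ(2/r₂ − 1/a_t)] = 1728 m/s.
Δv₂ = v_c2 − v_a = 1467 m/s.
Total Δv = Δv₁ + Δv₂ = 3833 m/s = 3.833 km/s.

Δv_total ≈ 3.83 km/s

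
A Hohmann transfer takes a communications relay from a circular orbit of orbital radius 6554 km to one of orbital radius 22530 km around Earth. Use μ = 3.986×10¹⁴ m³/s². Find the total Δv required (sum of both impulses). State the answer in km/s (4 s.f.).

r₁ = 6554 km = 6.554×10⁶ m.
r₂ = 22530 km = 2.253×10⁷ m.
Transfer ellipse a_t = (r₁ + r₂)/2 = 1.454×10⁷ m.
At r₁: circular v_c1 = √(μ/r₁) = 7799 m/s; transfer-perigee v_p = √[μ(2/r₁ − 1/a_t)] = 9707 m/s.
Δv₁ = v_p − v_c1 = 1908 m/s.
At r₂: circular v_c2 = √(μ/r₂) = 4206 m/s; transfer-apogee v_a = √[μ(2/r₂ − 1/a_t)] = 2824 m/s.
Δv₂ = v_c2 − v_a = 1382 m/s.
Total Δv = Δv₁ + Δv₂ = 3291 m/s = 3.291 km/s.

Δv_total ≈ 3.291 km/s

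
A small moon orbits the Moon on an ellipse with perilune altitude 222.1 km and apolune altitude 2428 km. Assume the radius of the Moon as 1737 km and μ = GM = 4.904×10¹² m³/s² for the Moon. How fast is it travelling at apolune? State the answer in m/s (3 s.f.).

r_p = 1737 + 222.1 = 1959.1 km = 1.9591×10⁶ m.
r_a = 1737 + 2428 = 4165.0 km = 4.1650×10⁶ m.
Semi-major axis a = (r_p + r_a)/2 = 3062.1 km = 3.062×10⁶ m.
Vis-viva: v² = μ(2/r − 1/a) = 4.904×10¹² × (4.802×10⁻⁷ − 3.266×10⁻⁷) = 7.533×10⁵ m²/s².
v = 867.9 m/s.

v ≈ 868 m/s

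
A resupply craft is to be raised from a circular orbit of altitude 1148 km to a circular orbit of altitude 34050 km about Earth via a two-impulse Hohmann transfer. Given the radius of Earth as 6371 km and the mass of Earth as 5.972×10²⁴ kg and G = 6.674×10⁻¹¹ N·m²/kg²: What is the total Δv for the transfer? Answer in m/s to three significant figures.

Δv_total ≈ 3560 m/s

μ = GM = 6.674×10⁻¹¹ × 5.972×10²⁴ = 3.986×10¹⁴ m³/s².
r₁ = 6371 + 1148 = 7519.0 km = 7.5190×10⁶ m.
r₂ = 6371 + 34050 = 40421 km = 4.0421×10⁷ m.
Transfer ellipse a_t = (r₁ + r₂)/2 = 2.397×10⁷ m.
At r₁: circular v_c1 = √(μ/r₁) = 7281 m/s; transfer-perigee v_p = √[μ(2/r₁ − 1/a_t)] = 9455 m/s.
Δv₁ = v_p − v_c1 = 2174 m/s.
At r₂: circular v_c2 = √(μ/r₂) = 3140 m/s; transfer-apogee v_a = √[μ(2/r₂ − 1/a_t)] = 1759 m/s.
Δv₂ = v_c2 − v_a = 1381 m/s.
Total Δv = Δv₁ + Δv₂ = 3555 m/s.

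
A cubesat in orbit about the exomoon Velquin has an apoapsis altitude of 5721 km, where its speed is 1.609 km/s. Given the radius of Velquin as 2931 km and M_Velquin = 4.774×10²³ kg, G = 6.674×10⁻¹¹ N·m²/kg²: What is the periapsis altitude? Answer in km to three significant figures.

periapsis altitude ≈ 1760 km

μ = GM = 6.674×10⁻¹¹ × 4.774×10²³ = 3.186×10¹³ m³/s².
r_a = 2931 + 5721 = 8652.0 km = 8.652×10⁶ m.
Specific energy ε = v²/2 − μ/r = -2.388×10⁶ J/kg, so a = −μ/(2ε) = 6.671×10⁶ m.
The apsides satisfy r_p + r_a = 2a, so the periapsis radius is 2a − r_a = 4.690×10⁶ m = 4689.6 km.
Periapsis altitude = 4689.6 − 2931 = 1758.6 km.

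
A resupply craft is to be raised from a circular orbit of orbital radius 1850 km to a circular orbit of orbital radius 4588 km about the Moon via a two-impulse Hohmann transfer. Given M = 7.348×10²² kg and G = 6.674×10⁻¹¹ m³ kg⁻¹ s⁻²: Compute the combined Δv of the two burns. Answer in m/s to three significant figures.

Δv_total ≈ 566 m/s

μ = GM = 6.674×10⁻¹¹ × 7.348×10²² = 4.904×10¹² m³/s².
r₁ = 1850 km = 1.850×10⁶ m.
r₂ = 4588 km = 4.588×10⁶ m.
Transfer ellipse a_t = (r₁ + r₂)/2 = 3.219×10⁶ m.
At r₁: circular v_c1 = √(μ/r₁) = 1628 m/s; transfer-perilune v_p = √[μ(2/r₁ − 1/a_t)] = 1944 m/s.
Δv₁ = v_p − v_c1 = 315.6 m/s.
At r₂: circular v_c2 = √(μ/r₂) = 1034 m/s; transfer-apolune v_a = √[μ(2/r₂ − 1/a_t)] = 783.8 m/s.
Δv₂ = v_c2 − v_a = 250.1 m/s.
Total Δv = Δv₁ + Δv₂ = 565.7 m/s.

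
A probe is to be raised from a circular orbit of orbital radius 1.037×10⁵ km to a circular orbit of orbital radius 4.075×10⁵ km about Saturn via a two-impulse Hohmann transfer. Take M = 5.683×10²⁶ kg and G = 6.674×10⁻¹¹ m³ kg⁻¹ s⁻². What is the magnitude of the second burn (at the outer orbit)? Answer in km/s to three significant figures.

μ = GM = 6.674×10⁻¹¹ × 5.683×10²⁶ = 3.793×10¹⁶ m³/s².
r₁ = 1.037×10⁵ km = 1.037×10⁸ m.
r₂ = 4.075×10⁵ km = 4.075×10⁸ m.
Transfer ellipse a_t = (r₁ + r₂)/2 = 2.556×10⁸ m.
At r₁: circular v_c1 = √(μ/r₁) = 19120 m/s; transfer-perikrone v_p = √[μ(2/r₁ − 1/a_t)] = 24150 m/s.
At r₂: circular v_c2 = √(μ/r₂) = 9648 m/s; transfer-apokrone v_a = √[μ(2/r₂ − 1/a_t)] = 6145 m/s.
Δv₂ = v_c2 − v_a = 3503 m/s.
= 3.503 km/s.

Δv ≈ 3.50 km/s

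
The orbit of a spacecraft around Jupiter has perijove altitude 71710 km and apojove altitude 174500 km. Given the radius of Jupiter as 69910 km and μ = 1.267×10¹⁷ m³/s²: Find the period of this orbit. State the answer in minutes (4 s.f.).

T ≈ 788.9 minutes

r_p = 69910 + 71710 = 141620 km = 1.4162×10⁸ m.
r_a = 69910 + 174500 = 244410 km = 2.4441×10⁸ m.
Semi-major axis a = (r_p + r_a)/2 = (1.4162×10⁵ + 2.4441×10⁵)/2 = 1.9302×10⁵ km = 1.930×10⁸ m.
By Kepler's third law T = 2π√(a³/μ) = 2π × 7.534×10³ = 4.733×10⁴ s.
= 788.9 minutes.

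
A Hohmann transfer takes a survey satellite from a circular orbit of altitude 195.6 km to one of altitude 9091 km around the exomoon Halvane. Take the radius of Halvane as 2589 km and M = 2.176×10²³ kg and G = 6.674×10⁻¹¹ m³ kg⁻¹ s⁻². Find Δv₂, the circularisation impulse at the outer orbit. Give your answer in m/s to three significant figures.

Δv ≈ 423 m/s

μ = GM = 6.674×10⁻¹¹ × 2.176×10²³ = 1.452×10¹³ m³/s².
r₁ = 2589 + 195.6 = 2784.6 km = 2.7846×10⁶ m.
r₂ = 2589 + 9091 = 11680 km = 1.1680×10⁷ m.
Transfer ellipse a_t = (r₁ + r₂)/2 = 7.232×10⁶ m.
At r₁: circular v_c1 = √(μ/r₁) = 2284 m/s; transfer-periapsis v_p = √[μ(2/r₁ − 1/a_t)] = 2902 m/s.
At r₂: circular v_c2 = √(μ/r₂) = 1115 m/s; transfer-apoapsis v_a = √[μ(2/r₂ − 1/a_t)] = 691.9 m/s.
Δv₂ = v_c2 − v_a = 423.2 m/s.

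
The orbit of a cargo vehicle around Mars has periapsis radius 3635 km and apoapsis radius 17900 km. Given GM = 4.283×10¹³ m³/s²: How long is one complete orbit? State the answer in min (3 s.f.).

Semi-major axis a = (r_p + r_a)/2 = (3635.0 + 17900)/2 = 10768 km = 1.077×10⁷ m.
By Kepler's third law T = 2π√(a³/μ) = 2π × 5.399×10³ = 3.392×10⁴ s.
= 565.4 min.

T ≈ 565 min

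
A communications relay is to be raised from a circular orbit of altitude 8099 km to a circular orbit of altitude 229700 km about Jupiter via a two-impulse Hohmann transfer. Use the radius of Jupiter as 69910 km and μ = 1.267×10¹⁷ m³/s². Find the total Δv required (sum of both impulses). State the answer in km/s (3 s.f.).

Δv_total ≈ 17.8 km/s

r₁ = 69910 + 8099 = 78009 km = 7.8009×10⁷ m.
r₂ = 69910 + 229700 = 299610 km = 2.9961×10⁸ m.
Transfer ellipse a_t = (r₁ + r₂)/2 = 1.888×10⁸ m.
At r₁: circular v_c1 = √(μ/r₁) = 40300 m/s; transfer-perijove v_p = √[μ(2/r₁ − 1/a_t)] = 50770 m/s.
Δv₁ = v_p − v_c1 = 10470 m/s.
At r₂: circular v_c2 = √(μ/r₂) = 20560 m/s; transfer-apojove v_a = √[μ(2/r₂ − 1/a_t)] = 13220 m/s.
Δv₂ = v_c2 − v_a = 7346 m/s.
Total Δv = Δv₁ + Δv₂ = 17810 m/s = 17.81 km/s.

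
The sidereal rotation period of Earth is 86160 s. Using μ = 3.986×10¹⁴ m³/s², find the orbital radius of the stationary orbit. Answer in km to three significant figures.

A synchronous orbit has period T, so by Kepler's third law a = (μT²/4π²)^(1/3).
μT²/4π² = 3.986×10¹⁴ × (8.616×10⁴)² / 39.48 = 7.495×10²² m³.
a = 4.216×10⁷ m = 42163 km.

r_sync ≈ 42200 km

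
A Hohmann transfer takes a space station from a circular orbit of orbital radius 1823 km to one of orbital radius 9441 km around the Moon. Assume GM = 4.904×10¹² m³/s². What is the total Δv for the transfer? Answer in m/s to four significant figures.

Δv_total ≈ 794.1 m/s

r₁ = 1823 km = 1.823×10⁶ m.
r₂ = 9441 km = 9.441×10⁶ m.
Transfer ellipse a_t = (r₁ + r₂)/2 = 5.632×10⁶ m.
At r₁: circular v_c1 = √(μ/r₁) = 1640 m/s; transfer-perilune v_p = √[μ(2/r₁ − 1/a_t)] = 2124 m/s.
Δv₁ = v_p − v_c1 = 483.4 m/s.
At r₂: circular v_c2 = √(μ/r₂) = 720.7 m/s; transfer-apolune v_a = √[μ(2/r₂ − 1/a_t)] = 410.0 m/s.
Δv₂ = v_c2 − v_a = 310.7 m/s.
Total Δv = Δv₁ + Δv₂ = 794.1 m/s.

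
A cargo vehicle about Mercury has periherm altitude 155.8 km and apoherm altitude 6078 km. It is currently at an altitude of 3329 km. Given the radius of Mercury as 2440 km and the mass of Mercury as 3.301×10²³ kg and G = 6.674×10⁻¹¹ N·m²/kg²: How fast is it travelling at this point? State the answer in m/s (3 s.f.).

v ≈ 1920 m/s

μ = GM = 6.674×10⁻¹¹ × 3.301×10²³ = 2.203×10¹³ m³/s².
r_p = 2440 + 155.8 = 2595.8 km = 2.5958×10⁶ m.
r_a = 2440 + 6078 = 8518.0 km = 8.5180×10⁶ m.
r = 2440 + 3329 = 5769.0 km = 5.769×10⁶ m.
Semi-major axis a = (r_p + r_a)/2 = 5556.9 km = 5.557×10⁶ m.
Vis-viva: v² = μ(2/r − 1/a) = 2.203×10¹³ × (3.467×10⁻⁷ − 1.800×10⁻⁷) = 3.673×10⁶ m²/s².
v = 1917 m/s.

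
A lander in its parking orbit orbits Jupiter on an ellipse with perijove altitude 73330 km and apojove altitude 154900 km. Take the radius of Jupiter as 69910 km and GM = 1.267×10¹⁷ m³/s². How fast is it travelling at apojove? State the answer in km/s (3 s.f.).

v ≈ 20.9 km/s

r_p = 69910 + 73330 = 143240 km = 1.4324×10⁸ m.
r_a = 69910 + 154900 = 224810 km = 2.2481×10⁸ m.
Semi-major axis a = (r_p + r_a)/2 = 1.8402×10⁵ km = 1.840×10⁸ m.
Vis-viva: v² = μ(2/r − 1/a) = 1.267×10¹⁷ × (8.896×10⁻⁹ − 5.434×10⁻⁹) = 4.387×10⁸ m²/s².
v = 20940 m/s = 20.94 km/s.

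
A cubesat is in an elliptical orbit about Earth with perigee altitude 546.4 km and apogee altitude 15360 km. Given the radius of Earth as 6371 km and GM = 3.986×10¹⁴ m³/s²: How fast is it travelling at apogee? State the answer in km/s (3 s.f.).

r_p = 6371 + 546.4 = 6917.4 km = 6.9174×10⁶ m.
r_a = 6371 + 15360 = 21731 km = 2.1731×10⁷ m.
Semi-major axis a = (r_p + r_a)/2 = 14324 km = 1.432×10⁷ m.
Vis-viva: v² = μ(2/r − 1/a) = 3.986×10¹⁴ × (9.203×10⁻⁸ − 6.981×10⁻⁸) = 8.858×10⁶ m²/s².
v = 2976 m/s = 2.976 km/s.

v ≈ 2.98 km/s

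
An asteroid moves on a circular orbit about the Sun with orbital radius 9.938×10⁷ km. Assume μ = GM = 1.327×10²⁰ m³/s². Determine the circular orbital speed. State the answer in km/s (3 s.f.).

v ≈ 36.5 km/s

r = 9.938×10⁷ km = 9.938×10¹⁰ m.
For a circular orbit v = √(μ/r) = √(1.327×10²⁰ / 9.938×10¹⁰) = √(1.335×10⁹) = 36540 m/s.
That is 36.54 km/s.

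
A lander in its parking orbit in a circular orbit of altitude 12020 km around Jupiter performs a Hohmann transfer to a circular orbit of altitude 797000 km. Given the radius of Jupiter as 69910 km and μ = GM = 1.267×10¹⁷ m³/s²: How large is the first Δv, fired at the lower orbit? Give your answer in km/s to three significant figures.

r₁ = 69910 + 12020 = 81930 km = 8.1930×10⁷ m.
r₂ = 69910 + 797000 = 866910 km = 8.6691×10⁸ m.
Transfer ellipse a_t = (r₁ + r₂)/2 = 4.744×10⁸ m.
At r₁: circular v_c1 = √(μ/r₁) = 39320 m/s; transfer-perijove v_p = √[μ(2/r₁ − 1/a_t)] = 53160 m/s.
Δv₁ = v_p − v_c1 = 13830 m/s.
= 13.83 km/s.

Δv ≈ 13.8 km/s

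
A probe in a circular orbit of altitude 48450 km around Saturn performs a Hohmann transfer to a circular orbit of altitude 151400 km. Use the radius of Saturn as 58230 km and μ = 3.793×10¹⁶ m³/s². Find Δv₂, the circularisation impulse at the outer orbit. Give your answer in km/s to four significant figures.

Δv ≈ 2.404 km/s

r₁ = 58230 + 48450 = 106680 km = 1.0668×10⁸ m.
r₂ = 58230 + 151400 = 209630 km = 2.0963×10⁸ m.
Transfer ellipse a_t = (r₁ + r₂)/2 = 1.582×10⁸ m.
At r₁: circular v_c1 = √(μ/r₁) = 18860 m/s; transfer-perikrone v_p = √[μ(2/r₁ − 1/a_t)] = 21710 m/s.
At r₂: circular v_c2 = √(μ/r₂) = 13450 m/s; transfer-apokrone v_a = √[μ(2/r₂ − 1/a_t)] = 11050 m/s.
Δv₂ = v_c2 − v_a = 2404 m/s.
= 2.404 km/s.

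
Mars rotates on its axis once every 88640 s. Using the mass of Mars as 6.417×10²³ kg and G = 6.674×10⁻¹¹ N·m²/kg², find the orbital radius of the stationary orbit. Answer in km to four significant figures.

r_sync ≈ 20430 km

μ = GM = 6.674×10⁻¹¹ × 6.417×10²³ = 4.283×10¹³ m³/s².
A synchronous orbit has period T, so by Kepler's third law a = (μT²/4π²)^(1/3).
μT²/4π² = 4.283×10¹³ × (8.864×10⁴)² / 39.48 = 8.524×10²¹ m³.
a = 2.043×10⁷ m = 20427 km.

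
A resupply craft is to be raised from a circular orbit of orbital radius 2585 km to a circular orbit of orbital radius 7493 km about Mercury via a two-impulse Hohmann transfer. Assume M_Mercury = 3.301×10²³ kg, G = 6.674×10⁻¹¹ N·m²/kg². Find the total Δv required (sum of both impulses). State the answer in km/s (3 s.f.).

Δv_total ≈ 1.13 km/s

μ = GM = 6.674×10⁻¹¹ × 3.301×10²³ = 2.203×10¹³ m³/s².
r₁ = 2585 km = 2.585×10⁶ m.
r₂ = 7493 km = 7.493×10⁶ m.
Transfer ellipse a_t = (r₁ + r₂)/2 = 5.039×10⁶ m.
At r₁: circular v_c1 = √(μ/r₁) = 2919 m/s; transfer-periherm v_p = √[μ(2/r₁ − 1/a_t)] = 3560 m/s.
Δv₁ = v_p − v_c1 = 640.6 m/s.
At r₂: circular v_c2 = √(μ/r₂) = 1715 m/s; transfer-apoherm v_a = √[μ(2/r₂ − 1/a_t)] = 1228 m/s.
Δv₂ = v_c2 − v_a = 486.6 m/s.
Total Δv = Δv₁ + Δv₂ = 1127 m/s = 1.127 km/s.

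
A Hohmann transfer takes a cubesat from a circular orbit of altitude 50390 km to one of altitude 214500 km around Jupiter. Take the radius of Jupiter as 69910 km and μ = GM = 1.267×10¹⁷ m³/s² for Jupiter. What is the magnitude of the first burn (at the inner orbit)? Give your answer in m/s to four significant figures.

Δv ≈ 6021 m/s

r₁ = 69910 + 50390 = 120300 km = 1.2030×10⁸ m.
r₂ = 69910 + 214500 = 284410 km = 2.8441×10⁸ m.
Transfer ellipse a_t = (r₁ + r₂)/2 = 2.024×10⁸ m.
At r₁: circular v_c1 = √(μ/r₁) = 32450 m/s; transfer-perijove v_p = √[μ(2/r₁ − 1/a_t)] = 38470 m/s.
Δv₁ = v_p − v_c1 = 6021 m/s.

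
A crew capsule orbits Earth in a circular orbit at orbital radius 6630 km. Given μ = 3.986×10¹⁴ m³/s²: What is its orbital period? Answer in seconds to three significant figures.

T ≈ 5370 seconds

r = 6630 km = 6.630×10⁶ m.
Kepler's third law: T = 2π√(r³/μ) = 2π√((6.630×10⁶)³ / 3.986×10¹⁴).
r³/μ = 7.311×10⁵ s², so T = 2π × 8.551×10² = 5.373×10³ s.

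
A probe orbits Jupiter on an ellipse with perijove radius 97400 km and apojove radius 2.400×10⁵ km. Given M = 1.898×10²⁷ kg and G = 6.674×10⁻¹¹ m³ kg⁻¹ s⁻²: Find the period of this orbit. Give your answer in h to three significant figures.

μ = GM = 6.674×10⁻¹¹ × 1.898×10²⁷ = 1.267×10¹⁷ m³/s².
Semi-major axis a = (r_p + r_a)/2 = (97400 + 2.4000×10⁵)/2 = 1.6870×10⁵ km = 1.687×10⁸ m.
By Kepler's third law T = 2π√(a³/μ) = 2π × 6.156×10³ = 3.868×10⁴ s.
= 10.75 h.

T ≈ 10.7 h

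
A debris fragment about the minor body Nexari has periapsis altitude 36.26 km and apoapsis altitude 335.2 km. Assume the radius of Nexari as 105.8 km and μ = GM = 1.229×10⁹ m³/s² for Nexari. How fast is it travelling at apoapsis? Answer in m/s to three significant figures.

r_p = 105.8 + 36.26 = 142.06 km = 1.4206×10⁵ m.
r_a = 105.8 + 335.2 = 441.00 km = 4.4100×10⁵ m.
Semi-major axis a = (r_p + r_a)/2 = 291.53 km = 2.915×10⁵ m.
Vis-viva: v² = μ(2/r − 1/a) = 1.229×10⁹ × (4.535×10⁻⁶ − 3.430×10⁻⁶) = 1.358×10³ m²/s².
v = 36.85 m/s.

v ≈ 36.9 m/s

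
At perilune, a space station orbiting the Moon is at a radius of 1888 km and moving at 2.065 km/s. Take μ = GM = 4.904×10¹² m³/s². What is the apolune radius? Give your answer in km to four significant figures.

r_p = 1.888×10⁶ m.
Specific energy ε = v²/2 − μ/r = -4.653×10⁵ J/kg, so a = −μ/(2ε) = 5.269×10⁶ m.
The apsides satisfy r_p + r_a = 2a, so the apolune radius is 2a − r_p = 8.650×10⁶ m = 8650.4 km.

apolune radius ≈ 8650 km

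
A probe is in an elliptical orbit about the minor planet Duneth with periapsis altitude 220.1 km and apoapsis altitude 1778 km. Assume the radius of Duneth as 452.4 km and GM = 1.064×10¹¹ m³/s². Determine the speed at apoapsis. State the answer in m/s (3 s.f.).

r_p = 452.4 + 220.1 = 672.50 km = 6.7250×10⁵ m.
r_a = 452.4 + 1778 = 2230.4 km = 2.2304×10⁶ m.
Semi-major axis a = (r_p + r_a)/2 = 1451.5 km = 1.451×10⁶ m.
Vis-viva: v² = μ(2/r − 1/a) = 1.064×10¹¹ × (8.967×10⁻⁷ − 6.890×10⁻⁷) = 2.210×10⁴ m²/s².
v = 148.7 m/s.

v ≈ 149 m/s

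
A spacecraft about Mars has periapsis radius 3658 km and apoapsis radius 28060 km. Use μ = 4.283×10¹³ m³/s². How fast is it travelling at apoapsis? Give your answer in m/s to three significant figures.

Semi-major axis a = (r_p + r_a)/2 = 15859 km = 1.586×10⁷ m.
Vis-viva: v² = μ(2/r − 1/a) = 4.283×10¹³ × (7.128×10⁻⁸ − 6.306×10⁻⁸) = 3.521×10⁵ m²/s².
v = 593.4 m/s.

v ≈ 593 m/s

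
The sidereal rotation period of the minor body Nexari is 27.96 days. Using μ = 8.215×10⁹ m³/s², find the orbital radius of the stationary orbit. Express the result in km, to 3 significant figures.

r_sync ≈ 10700 km

T = 27.96 days = 2.416×10⁶ s.
A synchronous orbit has period T, so by Kepler's third law a = (μT²/4π²)^(1/3).
μT²/4π² = 8.215×10⁹ × (2.416×10⁶)² / 39.48 = 1.214×10²¹ m³.
a = 1.067×10⁷ m = 10669 km.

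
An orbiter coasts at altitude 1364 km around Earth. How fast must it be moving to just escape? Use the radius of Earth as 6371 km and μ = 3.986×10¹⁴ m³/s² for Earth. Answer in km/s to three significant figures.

r = 6371 + 1364 = 7735.0 km = 7.7350×10⁶ m.
Escape speed v_esc = √(2μ/r) = √(2 × 3.986×10¹⁴ / 7.735×10⁶) = √(1.031×10⁸) = 10150 m/s.
= 10.15 km/s.

v_esc ≈ 10.2 km/s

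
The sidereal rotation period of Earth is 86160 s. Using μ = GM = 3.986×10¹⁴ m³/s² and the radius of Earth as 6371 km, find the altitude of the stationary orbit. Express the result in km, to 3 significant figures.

A synchronous orbit has period T, so by Kepler's third law a = (μT²/4π²)^(1/3).
μT²/4π² = 3.986×10¹⁴ × (8.616×10⁴)² / 39.48 = 7.495×10²² m³.
a = 4.216×10⁷ m = 42163 km.
Altitude h = a − R = 42163 − 6371 = 35792 km.

h_sync ≈ 35800 km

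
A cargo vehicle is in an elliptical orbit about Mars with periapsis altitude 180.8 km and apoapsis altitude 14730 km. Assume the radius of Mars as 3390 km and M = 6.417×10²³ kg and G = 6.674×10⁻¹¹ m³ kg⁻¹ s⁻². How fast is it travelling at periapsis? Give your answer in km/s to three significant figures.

μ = GM = 6.674×10⁻¹¹ × 6.417×10²³ = 4.283×10¹³ m³/s².
r_p = 3390 + 180.8 = 3570.8 km = 3.5708×10⁶ m.
r_a = 3390 + 14730 = 18120 km = 1.8120×10⁷ m.
Semi-major axis a = (r_p + r_a)/2 = 10845 km = 1.085×10⁷ m.
Vis-viva: v² = μ(2/r − 1/a) = 4.283×10¹³ × (5.601×10⁻⁷ − 9.220×10⁻⁸) = 2.004×10⁷ m²/s².
v = 4476 m/s = 4.476 km/s.

v ≈ 4.48 km/s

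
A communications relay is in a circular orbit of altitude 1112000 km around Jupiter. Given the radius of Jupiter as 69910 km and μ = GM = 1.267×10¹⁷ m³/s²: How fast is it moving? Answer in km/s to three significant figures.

v ≈ 10.4 km/s

r = 69910 + 1112000 = 1181900 km = 1.1819×10⁹ m.
For a circular orbit v = √(μ/r) = √(1.267×10¹⁷ / 1.182×10⁹) = √(1.072×10⁸) = 10350 m/s.
That is 10.35 km/s.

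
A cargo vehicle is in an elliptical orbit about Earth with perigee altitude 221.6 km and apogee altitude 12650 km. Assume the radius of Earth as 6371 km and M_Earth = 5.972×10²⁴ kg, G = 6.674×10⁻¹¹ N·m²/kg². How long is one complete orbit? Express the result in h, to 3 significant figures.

T ≈ 4.01 h

μ = GM = 6.674×10⁻¹¹ × 5.972×10²⁴ = 3.986×10¹⁴ m³/s².
r_p = 6371 + 221.6 = 6592.6 km = 6.5926×10⁶ m.
r_a = 6371 + 12650 = 19021 km = 1.9021×10⁷ m.
Semi-major axis a = (r_p + r_a)/2 = (6592.6 + 19021)/2 = 12807 km = 1.281×10⁷ m.
By Kepler's third law T = 2π√(a³/μ) = 2π × 2.296×10³ = 1.442×10⁴ s.
= 4.007 h.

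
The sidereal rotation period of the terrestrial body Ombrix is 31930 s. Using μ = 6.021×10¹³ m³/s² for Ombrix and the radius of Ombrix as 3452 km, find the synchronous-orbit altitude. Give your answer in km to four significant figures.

h_sync ≈ 8133 km

A synchronous orbit has period T, so by Kepler's third law a = (μT²/4π²)^(1/3).
μT²/4π² = 6.021×10¹³ × (3.193×10⁴)² / 39.48 = 1.555×10²¹ m³.
a = 1.159×10⁷ m = 11585 km.
Altitude h = a − R = 11585 − 3452 = 8133.2 km.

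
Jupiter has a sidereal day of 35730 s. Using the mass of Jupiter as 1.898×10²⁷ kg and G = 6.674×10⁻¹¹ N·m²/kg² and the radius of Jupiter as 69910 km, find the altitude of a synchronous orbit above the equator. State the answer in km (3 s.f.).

h_sync ≈ 90100 km

μ = GM = 6.674×10⁻¹¹ × 1.898×10²⁷ = 1.267×10¹⁷ m³/s².
A synchronous orbit has period T, so by Kepler's third law a = (μT²/4π²)^(1/3).
μT²/4π² = 1.267×10¹⁷ × (3.573×10⁴)² / 39.48 = 4.096×10²⁴ m³.
a = 1.600×10⁸ m = 1.6000×10⁵ km.
Altitude h = a − R = 1.6000×10⁵ − 69910 = 90094 km.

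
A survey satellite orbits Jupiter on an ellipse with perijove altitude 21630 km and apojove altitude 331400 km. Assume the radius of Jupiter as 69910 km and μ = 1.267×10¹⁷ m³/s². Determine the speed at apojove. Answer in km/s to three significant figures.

r_p = 69910 + 21630 = 91540 km = 9.1540×10⁷ m.
r_a = 69910 + 331400 = 401310 km = 4.0131×10⁸ m.
Semi-major axis a = (r_p + r_a)/2 = 2.4642×10⁵ km = 2.464×10⁸ m.
Vis-viva: v² = μ(2/r − 1/a) = 1.267×10¹⁷ × (4.984×10⁻⁹ − 4.058×10⁻⁹) = 1.173×10⁸ m²/s².
v = 10830 m/s = 10.83 km/s.

v ≈ 10.8 km/s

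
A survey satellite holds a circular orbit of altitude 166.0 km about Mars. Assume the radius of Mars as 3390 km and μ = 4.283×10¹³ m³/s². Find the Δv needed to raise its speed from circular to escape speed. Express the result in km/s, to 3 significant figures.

Δv ≈ 1.44 km/s

r = 3390 + 166.0 = 3556.0 km = 3.5560×10⁶ m.
Circular speed v_c = √(μ/r) = 3471 m/s.
Escape speed v_esc = √(2μ/r) = √2 × v_c = 4908 m/s.
Δv = v_esc − v_c = 1438 m/s = 1.438 km/s.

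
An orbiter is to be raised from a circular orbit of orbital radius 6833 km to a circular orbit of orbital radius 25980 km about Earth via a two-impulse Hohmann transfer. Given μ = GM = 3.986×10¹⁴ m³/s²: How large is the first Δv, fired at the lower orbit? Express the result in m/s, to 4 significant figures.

r₁ = 6833 km = 6.833×10⁶ m.
r₂ = 25980 km = 2.598×10⁷ m.
Transfer ellipse a_t = (r₁ + r₂)/2 = 1.641×10⁷ m.
At r₁: circular v_c1 = √(μ/r₁) = 7638 m/s; transfer-perigee v_p = √[μ(2/r₁ − 1/a_t)] = 9611 m/s.
Δv₁ = v_p − v_c1 = 1973 m/s.

Δv ≈ 1973 m/s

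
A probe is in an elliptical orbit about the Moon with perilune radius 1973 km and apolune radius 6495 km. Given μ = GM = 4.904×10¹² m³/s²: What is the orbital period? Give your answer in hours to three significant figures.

Semi-major axis a = (r_p + r_a)/2 = (1973.0 + 6495.0)/2 = 4234.0 km = 4.234×10⁶ m.
By Kepler's third law T = 2π√(a³/μ) = 2π × 3.934×10³ = 2.472×10⁴ s.
= 6.866 hours.

T ≈ 6.87 hours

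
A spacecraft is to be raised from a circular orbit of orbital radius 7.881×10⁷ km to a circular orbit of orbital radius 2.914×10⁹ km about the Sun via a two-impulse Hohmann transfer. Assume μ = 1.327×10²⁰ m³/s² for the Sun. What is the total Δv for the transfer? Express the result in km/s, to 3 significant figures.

r₁ = 7.881×10⁷ km = 7.881×10¹⁰ m.
r₂ = 2.914×10⁹ km = 2.914×10¹² m.
Transfer ellipse a_t = (r₁ + r₂)/2 = 1.496×10¹² m.
At r₁: circular v_c1 = √(μ/r₁) = 41030 m/s; transfer-perihelion v_p = √[μ(2/r₁ − 1/a_t)] = 57260 m/s.
Δv₁ = v_p − v_c1 = 16230 m/s.
At r₂: circular v_c2 = √(μ/r₂) = 6748 m/s; transfer-aphelion v_a = √[μ(2/r₂ − 1/a_t)] = 1549 m/s.
Δv₂ = v_c2 − v_a = 5200 m/s.
Total Δv = Δv₁ + Δv₂ = 21430 m/s = 21.43 km/s.

Δv_total ≈ 21.4 km/s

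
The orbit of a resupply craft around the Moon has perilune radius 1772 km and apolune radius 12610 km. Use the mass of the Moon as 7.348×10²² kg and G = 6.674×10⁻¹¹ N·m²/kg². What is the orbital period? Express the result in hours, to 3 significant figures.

μ = GM = 6.674×10⁻¹¹ × 7.348×10²² = 4.904×10¹² m³/s².
Semi-major axis a = (r_p + r_a)/2 = (1772.0 + 12610)/2 = 7191.0 km = 7.191×10⁶ m.
By Kepler's third law T = 2π√(a³/μ) = 2π × 8.708×10³ = 5.471×10⁴ s.
= 15.20 hours.

T ≈ 15.2 hours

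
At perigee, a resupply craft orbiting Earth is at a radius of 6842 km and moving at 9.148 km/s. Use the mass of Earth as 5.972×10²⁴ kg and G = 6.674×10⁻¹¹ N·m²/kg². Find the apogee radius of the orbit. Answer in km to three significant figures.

apogee radius ≈ 17400 km

μ = GM = 6.674×10⁻¹¹ × 5.972×10²⁴ = 3.986×10¹⁴ m³/s².
r_p = 6.842×10⁶ m.
Specific energy ε = v²/2 − μ/r = -1.641×10⁷ J/kg, so a = −μ/(2ε) = 1.214×10⁷ m.
The apsides satisfy r_p + r_a = 2a, so the apogee radius is 2a − r_p = 1.745×10⁷ m = 17445 km.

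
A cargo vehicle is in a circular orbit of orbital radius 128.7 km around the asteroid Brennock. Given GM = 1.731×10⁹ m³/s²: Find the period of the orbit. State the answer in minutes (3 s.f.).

r = 128.7 km = 1.287×10⁵ m.
Kepler's third law: T = 2π√(r³/μ) = 2π√((1.287×10⁵)³ / 1.731×10⁹).
r³/μ = 1.232×10⁶ s², so T = 2π × 1.110×10³ = 6.973×10³ s.
Converting: 6.973×10³ s ÷ 60.00 = 116.2 minutes.

T ≈ 116 minutes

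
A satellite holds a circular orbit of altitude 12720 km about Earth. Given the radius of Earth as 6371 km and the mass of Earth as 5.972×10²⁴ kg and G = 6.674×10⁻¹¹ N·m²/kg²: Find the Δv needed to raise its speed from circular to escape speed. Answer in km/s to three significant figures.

Δv ≈ 1.89 km/s

μ = GM = 6.674×10⁻¹¹ × 5.972×10²⁴ = 3.986×10¹⁴ m³/s².
r = 6371 + 12720 = 19091 km = 1.9091×10⁷ m.
Circular speed v_c = √(μ/r) = 4569 m/s.
Escape speed v_esc = √(2μ/r) = √2 × v_c = 6462 m/s.
Δv = v_esc − v_c = 1893 m/s = 1.893 km/s.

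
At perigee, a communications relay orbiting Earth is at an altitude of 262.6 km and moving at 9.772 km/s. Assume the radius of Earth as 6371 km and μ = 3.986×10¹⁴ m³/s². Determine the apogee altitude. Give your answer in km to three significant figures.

r_p = 6371 + 262.6 = 6633.6 km = 6.634×10⁶ m.
Specific energy ε = v²/2 − μ/r = -1.234×10⁷ J/kg, so a = −μ/(2ε) = 1.615×10⁷ m.
The apsides satisfy r_p + r_a = 2a, so the apogee radius is 2a − r_p = 2.566×10⁷ m = 25663 km.
Apogee altitude = 25663 − 6371 = 19292 km.

apogee altitude ≈ 19300 km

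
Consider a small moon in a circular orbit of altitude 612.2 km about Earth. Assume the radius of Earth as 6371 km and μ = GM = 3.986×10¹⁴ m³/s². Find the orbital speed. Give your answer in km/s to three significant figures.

v ≈ 7.56 km/s

r = 6371 + 612.2 = 6983.2 km = 6.9832×10⁶ m.
For a circular orbit v = √(μ/r) = √(3.986×10¹⁴ / 6.983×10⁶) = √(5.708×10⁷) = 7555 m/s.
That is 7.555 km/s.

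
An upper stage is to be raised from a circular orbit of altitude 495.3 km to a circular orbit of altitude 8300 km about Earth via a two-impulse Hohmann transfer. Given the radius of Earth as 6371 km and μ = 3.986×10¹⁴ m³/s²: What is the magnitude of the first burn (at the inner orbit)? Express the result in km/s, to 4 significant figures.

r₁ = 6371 + 495.3 = 6866.3 km = 6.8663×10⁶ m.
r₂ = 6371 + 8300 = 14671 km = 1.4671×10⁷ m.
Transfer ellipse a_t = (r₁ + r₂)/2 = 1.077×10⁷ m.
At r₁: circular v_c1 = √(μ/r₁) = 7619 m/s; transfer-perigee v_p = √[μ(2/r₁ − 1/a_t)] = 8893 m/s.
Δv₁ = v_p − v_c1 = 1274 m/s.
= 1.274 km/s.

Δv ≈ 1.274 km/s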